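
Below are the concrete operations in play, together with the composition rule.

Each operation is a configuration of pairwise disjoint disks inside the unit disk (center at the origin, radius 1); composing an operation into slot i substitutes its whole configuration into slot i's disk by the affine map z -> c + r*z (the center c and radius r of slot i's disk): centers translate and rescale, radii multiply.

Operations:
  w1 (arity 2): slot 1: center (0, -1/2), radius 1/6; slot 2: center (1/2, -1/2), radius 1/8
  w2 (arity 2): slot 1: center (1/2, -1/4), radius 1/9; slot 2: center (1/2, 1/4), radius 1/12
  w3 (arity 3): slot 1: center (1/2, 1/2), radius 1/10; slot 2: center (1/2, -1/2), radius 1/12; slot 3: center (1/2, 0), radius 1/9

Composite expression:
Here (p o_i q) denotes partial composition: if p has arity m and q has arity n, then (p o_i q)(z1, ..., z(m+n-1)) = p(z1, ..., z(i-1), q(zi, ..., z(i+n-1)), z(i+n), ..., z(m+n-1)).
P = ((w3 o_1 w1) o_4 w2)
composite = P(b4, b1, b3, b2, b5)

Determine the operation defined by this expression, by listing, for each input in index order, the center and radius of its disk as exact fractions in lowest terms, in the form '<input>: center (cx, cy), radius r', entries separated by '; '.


b1: center (11/20, 9/20), radius 1/80; b2: center (5/9, -1/36), radius 1/81; b3: center (1/2, -1/2), radius 1/12; b4: center (1/2, 9/20), radius 1/60; b5: center (5/9, 1/36), radius 1/108


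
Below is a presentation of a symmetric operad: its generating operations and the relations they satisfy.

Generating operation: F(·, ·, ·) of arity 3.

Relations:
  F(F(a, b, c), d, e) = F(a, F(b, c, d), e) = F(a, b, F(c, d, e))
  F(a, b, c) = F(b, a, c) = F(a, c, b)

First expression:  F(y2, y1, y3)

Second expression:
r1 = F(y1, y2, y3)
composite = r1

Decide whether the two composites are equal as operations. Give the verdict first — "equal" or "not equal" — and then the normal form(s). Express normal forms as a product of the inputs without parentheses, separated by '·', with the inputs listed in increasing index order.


equal — both sides give y1 · y2 · y3

The first expression, normalized: y1 · y2 · y3
The second expression, normalized: y1 · y2 · y3
The forms coincide; equal.


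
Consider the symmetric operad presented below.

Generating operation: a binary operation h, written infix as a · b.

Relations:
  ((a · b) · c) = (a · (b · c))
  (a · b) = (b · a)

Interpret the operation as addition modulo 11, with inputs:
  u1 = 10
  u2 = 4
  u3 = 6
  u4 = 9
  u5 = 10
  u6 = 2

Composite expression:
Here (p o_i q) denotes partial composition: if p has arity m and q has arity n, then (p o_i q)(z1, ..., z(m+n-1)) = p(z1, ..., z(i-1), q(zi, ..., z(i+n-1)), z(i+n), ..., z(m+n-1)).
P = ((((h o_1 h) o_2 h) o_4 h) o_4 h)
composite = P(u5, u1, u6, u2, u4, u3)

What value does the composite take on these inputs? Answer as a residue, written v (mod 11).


(u1 · u6) = 1
(u5 · (u1 · u6)) = 0
(u2 · u4) = 2
((u2 · u4) · u3) = 8
((u5 · (u1 · u6)) · ((u2 · u4) · u3)) = 8

8 (mod 11)


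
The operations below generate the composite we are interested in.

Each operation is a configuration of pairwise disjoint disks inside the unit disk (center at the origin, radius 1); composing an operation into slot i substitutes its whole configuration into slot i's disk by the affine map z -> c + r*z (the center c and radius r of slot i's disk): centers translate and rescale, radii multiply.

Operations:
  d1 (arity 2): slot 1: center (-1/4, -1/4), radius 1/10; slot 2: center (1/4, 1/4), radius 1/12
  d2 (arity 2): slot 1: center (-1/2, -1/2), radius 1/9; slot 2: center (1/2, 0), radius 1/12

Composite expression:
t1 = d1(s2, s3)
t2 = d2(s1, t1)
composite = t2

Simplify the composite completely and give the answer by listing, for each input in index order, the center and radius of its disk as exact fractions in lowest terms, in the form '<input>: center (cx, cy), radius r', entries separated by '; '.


s1: center (-1/2, -1/2), radius 1/9; s2: center (23/48, -1/48), radius 1/120; s3: center (25/48, 1/48), radius 1/144

Only the slot chain above each s matters under d2; compose those maps.
for s1, the 1-step affine chain lands on center (-1/2, -1/2), radius 1/9
for s2, the 2-step affine chain lands on center (23/48, -1/48), radius 1/120
for s3, the 2-step affine chain lands on center (25/48, 1/48), radius 1/144


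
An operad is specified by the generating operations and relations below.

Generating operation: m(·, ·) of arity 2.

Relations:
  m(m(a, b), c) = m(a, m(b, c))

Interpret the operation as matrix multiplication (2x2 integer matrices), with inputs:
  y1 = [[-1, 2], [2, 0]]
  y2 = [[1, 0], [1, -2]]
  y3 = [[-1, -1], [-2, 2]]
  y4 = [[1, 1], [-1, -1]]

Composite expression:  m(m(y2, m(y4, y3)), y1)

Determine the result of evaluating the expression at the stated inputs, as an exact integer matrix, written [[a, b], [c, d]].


m(y4, y3) = [[-3, 1], [3, -1]]
m(y2, m(y4, y3)) = [[-3, 1], [-9, 3]]
m(m(y2, m(y4, y3)), y1) = [[5, -6], [15, -18]]

[[5, -6], [15, -18]]


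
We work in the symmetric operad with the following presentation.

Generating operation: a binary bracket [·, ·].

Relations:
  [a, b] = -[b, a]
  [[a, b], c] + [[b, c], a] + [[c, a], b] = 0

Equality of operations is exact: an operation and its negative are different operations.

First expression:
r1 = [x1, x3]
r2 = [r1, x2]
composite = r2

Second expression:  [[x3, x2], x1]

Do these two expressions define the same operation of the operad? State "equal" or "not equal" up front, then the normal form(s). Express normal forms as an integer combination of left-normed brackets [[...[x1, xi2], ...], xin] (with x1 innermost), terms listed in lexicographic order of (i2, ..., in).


The first expression reduces to [[x1, x3], x2]
The second expression reduces to [[x1, x2], x3] - [[x1, x3], x2]
The forms do not match — not equal.

not equal; the first gives [[x1, x3], x2] and the second [[x1, x2], x3] - [[x1, x3], x2]


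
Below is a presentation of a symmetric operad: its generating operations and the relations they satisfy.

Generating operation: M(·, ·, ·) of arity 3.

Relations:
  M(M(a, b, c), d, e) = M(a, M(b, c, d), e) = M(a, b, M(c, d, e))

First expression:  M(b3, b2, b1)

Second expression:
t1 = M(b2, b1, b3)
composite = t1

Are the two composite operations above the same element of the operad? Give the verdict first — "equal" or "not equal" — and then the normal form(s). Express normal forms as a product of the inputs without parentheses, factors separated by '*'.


The first expression, normalized: b3 * b2 * b1
The second expression, normalized: b2 * b1 * b3
Different reductions; not equal.

not equal: they reduce to b3 * b2 * b1 and b2 * b1 * b3


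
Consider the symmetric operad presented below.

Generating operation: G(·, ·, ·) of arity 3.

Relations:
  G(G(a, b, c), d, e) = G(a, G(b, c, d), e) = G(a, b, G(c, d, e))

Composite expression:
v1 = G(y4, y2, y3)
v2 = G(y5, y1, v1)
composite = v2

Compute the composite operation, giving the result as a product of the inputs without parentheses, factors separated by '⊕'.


y5 ⊕ y1 ⊕ y4 ⊕ y2 ⊕ y3


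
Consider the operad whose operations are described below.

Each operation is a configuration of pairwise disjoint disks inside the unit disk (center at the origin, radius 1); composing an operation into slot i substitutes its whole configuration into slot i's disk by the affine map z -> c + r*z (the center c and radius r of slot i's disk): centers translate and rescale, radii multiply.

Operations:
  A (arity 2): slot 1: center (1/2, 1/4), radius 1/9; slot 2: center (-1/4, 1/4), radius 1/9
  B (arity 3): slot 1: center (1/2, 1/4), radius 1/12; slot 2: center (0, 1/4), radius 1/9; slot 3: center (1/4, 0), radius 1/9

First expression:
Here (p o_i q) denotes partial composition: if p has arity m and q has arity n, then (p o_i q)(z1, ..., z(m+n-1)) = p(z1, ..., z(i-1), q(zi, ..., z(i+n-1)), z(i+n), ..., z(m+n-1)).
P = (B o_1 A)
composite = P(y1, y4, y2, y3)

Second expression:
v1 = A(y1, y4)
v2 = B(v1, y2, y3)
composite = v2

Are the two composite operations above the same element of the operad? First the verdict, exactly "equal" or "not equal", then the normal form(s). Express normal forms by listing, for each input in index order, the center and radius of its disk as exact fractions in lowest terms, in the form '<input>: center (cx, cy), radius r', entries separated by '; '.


equal — both sides give y1: center (13/24, 13/48), radius 1/108; y2: center (0, 1/4), radius 1/9; y3: center (1/4, 0), radius 1/9; y4: center (23/48, 13/48), radius 1/108

The first composite normalizes to y1: center (13/24, 13/48), radius 1/108; y2: center (0, 1/4), radius 1/9; y3: center (1/4, 0), radius 1/9; y4: center (23/48, 13/48), radius 1/108
The second composite normalizes to y1: center (13/24, 13/48), radius 1/108; y2: center (0, 1/4), radius 1/9; y3: center (1/4, 0), radius 1/9; y4: center (23/48, 13/48), radius 1/108
Both agree, so they are equal.


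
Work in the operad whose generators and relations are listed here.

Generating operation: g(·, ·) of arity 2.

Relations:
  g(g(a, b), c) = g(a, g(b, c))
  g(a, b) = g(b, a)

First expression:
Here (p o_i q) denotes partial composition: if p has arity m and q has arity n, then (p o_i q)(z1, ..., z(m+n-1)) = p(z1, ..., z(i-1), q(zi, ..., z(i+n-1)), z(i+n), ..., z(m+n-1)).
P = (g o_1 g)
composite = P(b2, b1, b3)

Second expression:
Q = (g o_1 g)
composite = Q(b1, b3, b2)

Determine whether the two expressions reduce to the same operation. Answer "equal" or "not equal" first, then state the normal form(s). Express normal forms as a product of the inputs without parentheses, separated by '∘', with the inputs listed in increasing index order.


Reducing the first expression gives b1 ∘ b2 ∘ b3
Reducing the second expression gives b1 ∘ b2 ∘ b3
Identical normal forms: equal.

equal; both compose to b1 ∘ b2 ∘ b3


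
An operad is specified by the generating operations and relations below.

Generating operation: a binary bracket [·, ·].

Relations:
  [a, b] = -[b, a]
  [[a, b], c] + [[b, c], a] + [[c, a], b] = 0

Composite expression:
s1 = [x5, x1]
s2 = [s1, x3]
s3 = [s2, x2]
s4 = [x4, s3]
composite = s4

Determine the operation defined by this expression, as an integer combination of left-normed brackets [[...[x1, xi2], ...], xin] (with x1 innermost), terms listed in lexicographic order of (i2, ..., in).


[[[[x1, x5], x3], x2], x4]

Expand each bracket as ab - ba; the x1-initial words give the coefficients.
Composite bracket: [x4, [[[x5, x1], x3], x2]]
Each bracket splits as ab - ba, giving 16 signed words (2^4 = 16).
Only words starting with x1 matter:
  from x1x5x3x2x4, sign +1: term +[[[[x1, x5], x3], x2], x4]


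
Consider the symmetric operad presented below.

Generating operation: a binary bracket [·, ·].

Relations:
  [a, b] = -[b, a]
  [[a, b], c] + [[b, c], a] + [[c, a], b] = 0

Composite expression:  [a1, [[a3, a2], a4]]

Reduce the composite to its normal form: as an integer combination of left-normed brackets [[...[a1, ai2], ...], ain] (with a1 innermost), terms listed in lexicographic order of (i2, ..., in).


-[[[a1, a2], a3], a4] + [[[a1, a3], a2], a4] + [[[a1, a4], a2], a3] - [[[a1, a4], a3], a2]

In the tensor algebra, words opening a1 carry the a1-anchored form.
Composite bracket: [a1, [[a3, a2], a4]]
Each bracket splits as ab - ba, giving 8 signed words (2^3 = 8).
Collect the words opening with a1:
  sign of a1a2a3a4 is -1, so it contributes -[[[a1, a2], a3], a4]
  sign of a1a3a2a4 is +1, so it contributes +[[[a1, a3], a2], a4]
  sign of a1a4a2a3 is +1, so it contributes +[[[a1, a4], a2], a3]
  sign of a1a4a3a2 is -1, so it contributes -[[[a1, a4], a3], a2]


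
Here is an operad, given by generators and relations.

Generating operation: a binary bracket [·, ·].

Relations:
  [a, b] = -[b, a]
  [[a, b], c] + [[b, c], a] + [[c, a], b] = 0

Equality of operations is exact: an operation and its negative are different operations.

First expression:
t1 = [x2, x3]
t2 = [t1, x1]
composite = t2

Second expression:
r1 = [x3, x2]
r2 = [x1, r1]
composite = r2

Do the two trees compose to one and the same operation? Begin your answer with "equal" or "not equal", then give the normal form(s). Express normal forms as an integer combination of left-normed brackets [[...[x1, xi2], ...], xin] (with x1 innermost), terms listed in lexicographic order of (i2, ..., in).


equal; both compose to -[[x1, x2], x3] + [[x1, x3], x2]

The first expression reduces to -[[x1, x2], x3] + [[x1, x3], x2]
The second expression reduces to -[[x1, x2], x3] + [[x1, x3], x2]
The normal forms match — equal.


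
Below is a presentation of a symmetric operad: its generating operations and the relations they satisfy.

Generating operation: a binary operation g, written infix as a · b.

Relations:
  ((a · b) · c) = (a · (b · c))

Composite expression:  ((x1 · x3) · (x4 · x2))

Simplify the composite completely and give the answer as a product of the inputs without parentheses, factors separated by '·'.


x1 · x3 · x4 · x2

The g-tree's shape is irrelevant; the x-reading-order decides.
(x1 · x3) unparenthesizes to x1 · x3
(x4 · x2) unparenthesizes to x4 · x2
((x1 · x3) · (x4 · x2)) unparenthesizes to x1 · x3 · x4 · x2


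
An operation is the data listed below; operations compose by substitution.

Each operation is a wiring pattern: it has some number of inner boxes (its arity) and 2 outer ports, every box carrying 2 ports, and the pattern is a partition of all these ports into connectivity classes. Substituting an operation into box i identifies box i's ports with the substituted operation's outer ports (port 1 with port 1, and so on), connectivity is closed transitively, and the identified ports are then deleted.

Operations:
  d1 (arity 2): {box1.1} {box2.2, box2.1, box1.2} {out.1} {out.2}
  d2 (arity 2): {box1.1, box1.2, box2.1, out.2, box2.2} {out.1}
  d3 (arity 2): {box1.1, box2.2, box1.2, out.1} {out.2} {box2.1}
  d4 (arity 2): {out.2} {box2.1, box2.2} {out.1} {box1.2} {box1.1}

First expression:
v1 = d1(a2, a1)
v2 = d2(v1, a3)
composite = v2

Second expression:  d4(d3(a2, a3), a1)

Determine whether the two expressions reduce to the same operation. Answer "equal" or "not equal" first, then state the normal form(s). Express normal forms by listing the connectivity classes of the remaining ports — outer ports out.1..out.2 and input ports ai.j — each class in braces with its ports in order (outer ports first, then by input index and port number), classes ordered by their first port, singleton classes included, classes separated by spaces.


The first expression, normalized: {out.1} {out.2, a3.1, a3.2} {a1.1, a1.2, a2.2} {a2.1}
The second expression, normalized: {out.1} {out.2} {a1.1, a1.2} {a2.1, a2.2, a3.2} {a3.1}
The forms do not match — not equal.

not equal; the first gives {out.1} {out.2, a3.1, a3.2} {a1.1, a1.2, a2.2} {a2.1} and the second {out.1} {out.2} {a1.1, a1.2} {a2.1, a2.2, a3.2} {a3.1}


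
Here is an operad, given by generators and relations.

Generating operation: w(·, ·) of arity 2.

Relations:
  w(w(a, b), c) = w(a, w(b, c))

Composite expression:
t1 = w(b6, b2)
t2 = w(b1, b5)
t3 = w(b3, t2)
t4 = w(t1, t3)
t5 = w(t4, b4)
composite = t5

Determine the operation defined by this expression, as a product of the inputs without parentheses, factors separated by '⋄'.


b6 ⋄ b2 ⋄ b3 ⋄ b1 ⋄ b5 ⋄ b4

Key point: w is associative — brackets drop, the b-order remains.
w(b6, b2) reduces to b6 ⋄ b2
w(b1, b5) reduces to b1 ⋄ b5
w(b3, w(b1, b5)) reduces to b3 ⋄ b1 ⋄ b5
w(w(b6, b2), w(b3, w(b1, b5))) reduces to b6 ⋄ b2 ⋄ b3 ⋄ b1 ⋄ b5
w(w(w(b6, b2), w(b3, w(b1, b5))), b4) reduces to b6 ⋄ b2 ⋄ b3 ⋄ b1 ⋄ b5 ⋄ b4


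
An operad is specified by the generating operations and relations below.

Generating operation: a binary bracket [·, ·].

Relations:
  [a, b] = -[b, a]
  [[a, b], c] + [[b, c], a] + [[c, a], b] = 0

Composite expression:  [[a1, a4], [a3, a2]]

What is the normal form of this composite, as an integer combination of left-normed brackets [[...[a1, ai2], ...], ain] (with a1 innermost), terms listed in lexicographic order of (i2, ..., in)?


-[[[a1, a4], a2], a3] + [[[a1, a4], a3], a2]

Skip Jacobi rewriting: expand, keep a1-initial words, read off terms.
Composite bracket: [[a1, a4], [a3, a2]]
Expanding via [a, b] = ab - ba: 8 signed words (2^3 = 8).
Coefficients come from the a1-initial words:
  a1a4a2a3 (sign -1) contributes -[[[a1, a4], a2], a3]
  a1a4a3a2 (sign +1) contributes +[[[a1, a4], a3], a2]


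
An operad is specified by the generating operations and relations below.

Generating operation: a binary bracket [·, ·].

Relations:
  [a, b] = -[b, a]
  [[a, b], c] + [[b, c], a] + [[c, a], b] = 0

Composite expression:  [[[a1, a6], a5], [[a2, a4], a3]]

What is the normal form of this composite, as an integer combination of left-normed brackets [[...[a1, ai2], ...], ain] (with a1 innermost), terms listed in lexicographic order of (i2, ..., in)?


Expand each bracket as ab - ba; the a1-initial words give the coefficients.
Composite bracket: [[[a1, a6], a5], [[a2, a4], a3]]
Under [a, b] = ab - ba we get 32 signed associative words (2^5 = 32).
The a1-initial words carry the normal form:
  word a1a6a5a2a4a3 has sign +1, contributing +[[[[[a1, a6], a5], a2], a4], a3]
  word a1a6a5a3a2a4 has sign -1, contributing -[[[[[a1, a6], a5], a3], a2], a4]
  word a1a6a5a3a4a2 has sign +1, contributing +[[[[[a1, a6], a5], a3], a4], a2]
  word a1a6a5a4a2a3 has sign -1, contributing -[[[[[a1, a6], a5], a4], a2], a3]

[[[[[a1, a6], a5], a2], a4], a3] - [[[[[a1, a6], a5], a3], a2], a4] + [[[[[a1, a6], a5], a3], a4], a2] - [[[[[a1, a6], a5], a4], a2], a3]


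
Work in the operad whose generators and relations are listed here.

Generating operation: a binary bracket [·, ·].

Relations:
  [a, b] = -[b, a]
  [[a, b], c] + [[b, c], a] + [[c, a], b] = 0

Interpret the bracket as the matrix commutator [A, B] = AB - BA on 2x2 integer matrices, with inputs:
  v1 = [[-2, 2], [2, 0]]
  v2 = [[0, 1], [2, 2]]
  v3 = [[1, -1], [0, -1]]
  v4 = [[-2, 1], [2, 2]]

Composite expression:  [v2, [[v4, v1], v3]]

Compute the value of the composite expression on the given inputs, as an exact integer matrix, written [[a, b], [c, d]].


[[-24, -40], [32, 24]]

[v4, v1] = [[-2, -6], [4, 2]]
[[v4, v1], v3] = [[4, 16], [8, -4]]
[v2, [[v4, v1], v3]] = [[-24, -40], [32, 24]]


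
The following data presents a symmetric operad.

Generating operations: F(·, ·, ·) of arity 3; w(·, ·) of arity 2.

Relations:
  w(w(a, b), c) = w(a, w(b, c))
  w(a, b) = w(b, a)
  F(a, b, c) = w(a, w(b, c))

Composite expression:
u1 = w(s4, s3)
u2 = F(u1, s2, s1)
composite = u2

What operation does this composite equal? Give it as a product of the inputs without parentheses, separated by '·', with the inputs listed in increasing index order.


With F associative and commutative, the s-input set is all that matters.
w(s4, s3) flattens to s4 · s3
F(w(s4, s3), s2, s1) flattens to s4 · s3 · s2 · s1
rearranged into index order: s1 · s2 · s3 · s4

s1 · s2 · s3 · s4


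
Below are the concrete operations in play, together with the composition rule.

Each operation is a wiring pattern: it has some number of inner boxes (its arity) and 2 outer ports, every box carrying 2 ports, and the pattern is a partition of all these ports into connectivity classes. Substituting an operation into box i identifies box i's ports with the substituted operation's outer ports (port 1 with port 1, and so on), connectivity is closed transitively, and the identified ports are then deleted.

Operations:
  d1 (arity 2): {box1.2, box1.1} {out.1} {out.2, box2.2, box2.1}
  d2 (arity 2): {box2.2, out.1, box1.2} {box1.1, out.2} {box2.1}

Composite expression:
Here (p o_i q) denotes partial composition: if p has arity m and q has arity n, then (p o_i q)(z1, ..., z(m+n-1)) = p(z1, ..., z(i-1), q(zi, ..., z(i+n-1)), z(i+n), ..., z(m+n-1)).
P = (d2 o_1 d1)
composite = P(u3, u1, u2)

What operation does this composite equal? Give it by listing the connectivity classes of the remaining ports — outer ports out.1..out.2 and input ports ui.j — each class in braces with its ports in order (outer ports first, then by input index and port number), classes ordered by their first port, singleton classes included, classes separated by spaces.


Substituting into d2 glues patterns; closure does the rest.
after d1, the pattern on (u3, u1) reads {out.1} {out.2, u1.1, u1.2} {u3.1, u3.2} (out.j = its outer ports)
after d2, the pattern on (u3, u1, u2) reads {out.1, u1.1, u1.2, u2.2} {out.2} {u2.1} {u3.1, u3.2} (out.j = its outer ports)

{out.1, u1.1, u1.2, u2.2} {out.2} {u2.1} {u3.1, u3.2}


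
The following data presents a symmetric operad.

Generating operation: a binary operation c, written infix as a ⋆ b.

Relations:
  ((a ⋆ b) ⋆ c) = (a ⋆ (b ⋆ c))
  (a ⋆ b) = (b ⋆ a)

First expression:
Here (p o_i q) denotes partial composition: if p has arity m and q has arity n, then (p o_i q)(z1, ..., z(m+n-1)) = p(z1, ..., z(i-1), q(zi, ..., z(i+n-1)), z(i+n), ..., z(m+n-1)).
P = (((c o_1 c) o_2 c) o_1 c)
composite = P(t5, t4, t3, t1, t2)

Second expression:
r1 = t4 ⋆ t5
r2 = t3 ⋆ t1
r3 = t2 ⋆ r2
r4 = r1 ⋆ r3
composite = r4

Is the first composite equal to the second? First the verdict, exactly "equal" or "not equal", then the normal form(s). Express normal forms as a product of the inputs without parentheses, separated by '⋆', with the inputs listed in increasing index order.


equal; the common form is t1 ⋆ t2 ⋆ t3 ⋆ t4 ⋆ t5

In normal form, the first expression is t1 ⋆ t2 ⋆ t3 ⋆ t4 ⋆ t5
In normal form, the second expression is t1 ⋆ t2 ⋆ t3 ⋆ t4 ⋆ t5
The forms coincide; equal.


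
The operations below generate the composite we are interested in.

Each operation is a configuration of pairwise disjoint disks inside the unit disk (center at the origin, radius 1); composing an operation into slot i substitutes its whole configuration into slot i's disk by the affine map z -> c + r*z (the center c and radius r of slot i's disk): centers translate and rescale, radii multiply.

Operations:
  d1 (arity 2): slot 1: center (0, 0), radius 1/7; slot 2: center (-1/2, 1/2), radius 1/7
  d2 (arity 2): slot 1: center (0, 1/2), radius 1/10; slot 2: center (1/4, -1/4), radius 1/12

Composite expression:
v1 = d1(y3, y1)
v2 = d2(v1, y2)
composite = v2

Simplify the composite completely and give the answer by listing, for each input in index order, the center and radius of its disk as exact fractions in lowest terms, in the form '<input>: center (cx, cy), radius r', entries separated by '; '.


y1: center (-1/20, 11/20), radius 1/70; y2: center (1/4, -1/4), radius 1/12; y3: center (0, 1/2), radius 1/70

Only the slot chain above each y matters under d2; compose those maps.
y3 passes through 2 substitutions, ending at center (0, 1/2), radius 1/70
y1 passes through 2 substitutions, ending at center (-1/20, 11/20), radius 1/70
y2 passes through 1 substitution, ending at center (1/4, -1/4), radius 1/12


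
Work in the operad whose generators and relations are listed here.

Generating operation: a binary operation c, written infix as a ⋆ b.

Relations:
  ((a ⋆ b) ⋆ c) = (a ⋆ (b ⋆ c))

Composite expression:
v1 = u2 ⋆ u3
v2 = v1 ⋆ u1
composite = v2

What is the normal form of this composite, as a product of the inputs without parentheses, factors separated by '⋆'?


Every regrouping of c is equal, so read the u-inputs in written order.
(u2 ⋆ u3) collapses to u2 ⋆ u3
((u2 ⋆ u3) ⋆ u1) collapses to u2 ⋆ u3 ⋆ u1

u2 ⋆ u3 ⋆ u1


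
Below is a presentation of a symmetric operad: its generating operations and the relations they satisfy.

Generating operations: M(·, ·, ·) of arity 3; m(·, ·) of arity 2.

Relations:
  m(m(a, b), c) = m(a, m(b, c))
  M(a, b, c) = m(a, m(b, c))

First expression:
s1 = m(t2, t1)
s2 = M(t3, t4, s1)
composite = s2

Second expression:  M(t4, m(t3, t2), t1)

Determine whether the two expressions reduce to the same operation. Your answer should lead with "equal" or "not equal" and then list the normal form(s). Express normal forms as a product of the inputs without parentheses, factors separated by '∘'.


not equal; first: t3 ∘ t4 ∘ t2 ∘ t1; second: t4 ∘ t3 ∘ t2 ∘ t1

The first expression, normalized: t3 ∘ t4 ∘ t2 ∘ t1
The second expression, normalized: t4 ∘ t3 ∘ t2 ∘ t1
Different reductions; not equal.


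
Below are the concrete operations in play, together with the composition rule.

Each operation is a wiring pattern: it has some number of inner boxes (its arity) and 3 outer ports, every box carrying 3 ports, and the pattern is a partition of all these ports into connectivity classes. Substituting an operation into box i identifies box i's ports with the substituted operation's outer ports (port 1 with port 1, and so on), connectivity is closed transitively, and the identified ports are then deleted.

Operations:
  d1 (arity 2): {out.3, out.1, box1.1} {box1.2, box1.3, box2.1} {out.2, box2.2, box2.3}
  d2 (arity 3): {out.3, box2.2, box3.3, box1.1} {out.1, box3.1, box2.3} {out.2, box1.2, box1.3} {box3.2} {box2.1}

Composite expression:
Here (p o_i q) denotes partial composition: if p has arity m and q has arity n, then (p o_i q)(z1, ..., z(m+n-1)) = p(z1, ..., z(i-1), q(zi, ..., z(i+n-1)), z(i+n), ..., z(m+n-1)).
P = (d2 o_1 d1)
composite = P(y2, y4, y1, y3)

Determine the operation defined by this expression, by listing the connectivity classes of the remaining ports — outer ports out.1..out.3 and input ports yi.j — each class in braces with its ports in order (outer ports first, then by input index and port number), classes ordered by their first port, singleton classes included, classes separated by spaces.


{out.1, y1.3, y3.1} {out.2, out.3, y1.2, y2.1, y3.3, y4.2, y4.3} {y1.1} {y2.2, y2.3, y4.1} {y3.2}

After gluing at d2, chains via deleted ports link the y-ports.
the subtree at d1 composes to {out.1, out.3, y2.1} {out.2, y4.2, y4.3} {y2.2, y2.3, y4.1} on (y2, y4); out.j = own outer ports
the subtree at d2 composes to {out.1, y1.3, y3.1} {out.2, out.3, y1.2, y2.1, y3.3, y4.2, y4.3} {y1.1} {y2.2, y2.3, y4.1} {y3.2} on (y2, y4, y1, y3); out.j = own outer ports


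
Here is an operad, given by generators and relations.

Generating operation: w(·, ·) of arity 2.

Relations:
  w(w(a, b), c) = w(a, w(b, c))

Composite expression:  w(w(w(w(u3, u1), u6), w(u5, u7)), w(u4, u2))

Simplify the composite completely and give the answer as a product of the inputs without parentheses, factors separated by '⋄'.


u3 ⋄ u1 ⋄ u6 ⋄ u5 ⋄ u7 ⋄ u4 ⋄ u2


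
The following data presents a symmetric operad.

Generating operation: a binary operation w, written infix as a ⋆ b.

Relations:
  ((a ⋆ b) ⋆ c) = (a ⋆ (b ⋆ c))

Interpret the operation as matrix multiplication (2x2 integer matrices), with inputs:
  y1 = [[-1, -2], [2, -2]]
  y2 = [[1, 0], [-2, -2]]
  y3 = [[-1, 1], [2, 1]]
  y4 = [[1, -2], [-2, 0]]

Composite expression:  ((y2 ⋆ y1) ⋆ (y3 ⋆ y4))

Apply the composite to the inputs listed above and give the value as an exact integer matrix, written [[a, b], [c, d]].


[[3, 6], [6, -36]]


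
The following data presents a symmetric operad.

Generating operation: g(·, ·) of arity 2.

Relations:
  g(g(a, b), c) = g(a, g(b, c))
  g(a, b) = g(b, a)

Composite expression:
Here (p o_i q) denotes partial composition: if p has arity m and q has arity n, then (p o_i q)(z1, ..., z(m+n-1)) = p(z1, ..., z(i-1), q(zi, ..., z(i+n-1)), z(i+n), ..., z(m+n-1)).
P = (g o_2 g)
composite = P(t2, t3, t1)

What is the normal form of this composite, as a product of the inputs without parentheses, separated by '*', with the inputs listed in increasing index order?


Key point: g commutes, so take the t-inputs in any fixed order.
g(t3, t1) unparenthesizes to t3 * t1
g(t2, g(t3, t1)) unparenthesizes to t2 * t3 * t1
commutativity sorts the factors: t1 * t2 * t3

t1 * t2 * t3


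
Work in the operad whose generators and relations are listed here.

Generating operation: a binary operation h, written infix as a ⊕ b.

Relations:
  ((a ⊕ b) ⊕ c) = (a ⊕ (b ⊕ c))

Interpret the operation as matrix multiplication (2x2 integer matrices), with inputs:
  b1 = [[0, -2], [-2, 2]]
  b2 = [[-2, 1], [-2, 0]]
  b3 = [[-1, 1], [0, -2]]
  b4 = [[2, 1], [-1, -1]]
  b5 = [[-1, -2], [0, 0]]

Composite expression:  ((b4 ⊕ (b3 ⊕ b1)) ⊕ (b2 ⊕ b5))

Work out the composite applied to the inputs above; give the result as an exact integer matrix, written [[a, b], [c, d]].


(b3 ⊕ b1) = [[-2, 4], [4, -4]]
(b4 ⊕ (b3 ⊕ b1)) = [[0, 4], [-2, 0]]
(b2 ⊕ b5) = [[2, 4], [2, 4]]
((b4 ⊕ (b3 ⊕ b1)) ⊕ (b2 ⊕ b5)) = [[8, 16], [-4, -8]]

[[8, 16], [-4, -8]]


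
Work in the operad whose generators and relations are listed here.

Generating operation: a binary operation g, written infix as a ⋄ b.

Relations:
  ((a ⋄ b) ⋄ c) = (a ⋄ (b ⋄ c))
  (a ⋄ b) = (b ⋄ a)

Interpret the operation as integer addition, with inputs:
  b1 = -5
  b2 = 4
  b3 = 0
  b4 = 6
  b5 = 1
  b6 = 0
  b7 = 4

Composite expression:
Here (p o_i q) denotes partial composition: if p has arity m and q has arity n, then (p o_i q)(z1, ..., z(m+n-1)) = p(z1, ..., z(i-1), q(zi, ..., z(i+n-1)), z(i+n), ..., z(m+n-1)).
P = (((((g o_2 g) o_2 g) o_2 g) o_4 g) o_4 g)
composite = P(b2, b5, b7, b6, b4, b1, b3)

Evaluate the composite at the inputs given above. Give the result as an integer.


10

(b5 ⋄ b7) = 5
(b6 ⋄ b4) = 6
((b6 ⋄ b4) ⋄ b1) = 1
((b5 ⋄ b7) ⋄ ((b6 ⋄ b4) ⋄ b1)) = 6
(((b5 ⋄ b7) ⋄ ((b6 ⋄ b4) ⋄ b1)) ⋄ b3) = 6
(b2 ⋄ (((b5 ⋄ b7) ⋄ ((b6 ⋄ b4) ⋄ b1)) ⋄ b3)) = 10


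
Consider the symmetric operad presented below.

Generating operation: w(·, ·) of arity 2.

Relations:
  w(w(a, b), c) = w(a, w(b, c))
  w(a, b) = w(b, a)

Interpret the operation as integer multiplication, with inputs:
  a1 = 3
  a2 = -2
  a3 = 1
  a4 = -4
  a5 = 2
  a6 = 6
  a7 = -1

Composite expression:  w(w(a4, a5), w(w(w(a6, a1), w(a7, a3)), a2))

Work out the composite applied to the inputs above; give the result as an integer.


-288

w(a4, a5) = -8
w(a6, a1) = 18
w(a7, a3) = -1
w(w(a6, a1), w(a7, a3)) = -18
w(w(w(a6, a1), w(a7, a3)), a2) = 36
w(w(a4, a5), w(w(w(a6, a1), w(a7, a3)), a2)) = -288


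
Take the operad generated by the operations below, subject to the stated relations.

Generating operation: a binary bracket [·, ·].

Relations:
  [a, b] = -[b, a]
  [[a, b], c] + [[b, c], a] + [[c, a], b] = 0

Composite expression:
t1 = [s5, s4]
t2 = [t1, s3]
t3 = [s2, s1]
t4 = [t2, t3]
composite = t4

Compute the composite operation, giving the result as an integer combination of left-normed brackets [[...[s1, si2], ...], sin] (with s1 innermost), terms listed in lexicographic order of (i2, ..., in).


[[[[s1, s2], s3], s4], s5] - [[[[s1, s2], s3], s5], s4] - [[[[s1, s2], s4], s5], s3] + [[[[s1, s2], s5], s4], s3]

In the tensor algebra, words opening s1 carry the s1-anchored form.
Composite bracket: [[[s5, s4], s3], [s2, s1]]
Expanding via [a, b] = ab - ba: 16 signed words (2^4 = 16).
Collect the words opening with s1:
  word s1s2s3s4s5 has sign +1, contributing +[[[[s1, s2], s3], s4], s5]
  word s1s2s3s5s4 has sign -1, contributing -[[[[s1, s2], s3], s5], s4]
  word s1s2s4s5s3 has sign -1, contributing -[[[[s1, s2], s4], s5], s3]
  word s1s2s5s4s3 has sign +1, contributing +[[[[s1, s2], s5], s4], s3]


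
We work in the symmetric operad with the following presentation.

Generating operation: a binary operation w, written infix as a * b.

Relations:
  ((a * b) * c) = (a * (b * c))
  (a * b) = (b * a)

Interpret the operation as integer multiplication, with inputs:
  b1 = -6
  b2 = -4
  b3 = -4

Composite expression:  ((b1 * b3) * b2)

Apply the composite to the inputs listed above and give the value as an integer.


(b1 * b3) = 24
((b1 * b3) * b2) = -96

-96


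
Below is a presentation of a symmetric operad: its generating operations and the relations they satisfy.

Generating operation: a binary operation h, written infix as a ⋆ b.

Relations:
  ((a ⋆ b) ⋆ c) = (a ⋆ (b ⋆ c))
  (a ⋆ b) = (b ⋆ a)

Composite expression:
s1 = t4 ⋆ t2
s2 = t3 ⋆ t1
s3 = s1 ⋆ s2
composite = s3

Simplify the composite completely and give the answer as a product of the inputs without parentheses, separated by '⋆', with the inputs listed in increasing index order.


t1 ⋆ t2 ⋆ t3 ⋆ t4

Both nesting and order wash out for h; what remains is which t's occur.
(t4 ⋆ t2) spells out as t4 ⋆ t2
(t3 ⋆ t1) spells out as t3 ⋆ t1
((t4 ⋆ t2) ⋆ (t3 ⋆ t1)) spells out as t4 ⋆ t2 ⋆ t3 ⋆ t1
rearranged into index order: t1 ⋆ t2 ⋆ t3 ⋆ t4


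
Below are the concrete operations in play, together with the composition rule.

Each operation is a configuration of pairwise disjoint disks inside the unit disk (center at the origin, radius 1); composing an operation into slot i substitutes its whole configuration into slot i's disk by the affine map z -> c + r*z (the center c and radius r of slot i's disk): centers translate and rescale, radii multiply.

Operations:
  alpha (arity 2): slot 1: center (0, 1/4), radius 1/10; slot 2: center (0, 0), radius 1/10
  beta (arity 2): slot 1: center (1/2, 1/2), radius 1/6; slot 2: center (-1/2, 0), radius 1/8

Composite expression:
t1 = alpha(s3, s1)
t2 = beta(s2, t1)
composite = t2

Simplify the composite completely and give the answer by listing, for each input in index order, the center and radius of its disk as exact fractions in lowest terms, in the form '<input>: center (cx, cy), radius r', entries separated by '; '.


Affine substitution under beta: radii multiply and s-centers shift.
input s2: composing its 1 substitution step yields center (1/2, 1/2), radius 1/6
input s3: composing its 2 substitution steps yields center (-1/2, 1/32), radius 1/80
input s1: composing its 2 substitution steps yields center (-1/2, 0), radius 1/80

s1: center (-1/2, 0), radius 1/80; s2: center (1/2, 1/2), radius 1/6; s3: center (-1/2, 1/32), radius 1/80


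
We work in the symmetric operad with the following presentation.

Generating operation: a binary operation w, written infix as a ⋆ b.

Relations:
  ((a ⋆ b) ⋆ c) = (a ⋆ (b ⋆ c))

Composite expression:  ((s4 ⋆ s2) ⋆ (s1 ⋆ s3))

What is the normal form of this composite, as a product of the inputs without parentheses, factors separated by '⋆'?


s4 ⋆ s2 ⋆ s1 ⋆ s3


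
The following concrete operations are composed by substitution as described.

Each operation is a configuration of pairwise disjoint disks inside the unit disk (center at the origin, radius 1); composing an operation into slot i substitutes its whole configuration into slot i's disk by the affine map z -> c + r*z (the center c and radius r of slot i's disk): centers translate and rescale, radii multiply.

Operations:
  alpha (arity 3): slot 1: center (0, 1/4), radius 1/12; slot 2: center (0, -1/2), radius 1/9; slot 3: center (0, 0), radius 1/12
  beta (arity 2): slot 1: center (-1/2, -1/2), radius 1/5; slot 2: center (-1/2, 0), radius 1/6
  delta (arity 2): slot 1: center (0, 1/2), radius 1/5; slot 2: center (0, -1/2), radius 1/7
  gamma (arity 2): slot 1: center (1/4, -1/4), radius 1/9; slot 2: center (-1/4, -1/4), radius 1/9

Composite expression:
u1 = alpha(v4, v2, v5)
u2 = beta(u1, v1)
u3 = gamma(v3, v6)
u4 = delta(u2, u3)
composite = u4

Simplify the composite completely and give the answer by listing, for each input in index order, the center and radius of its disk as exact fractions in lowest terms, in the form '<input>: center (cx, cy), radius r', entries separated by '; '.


Affine substitution under delta: radii multiply and v-centers shift.
input v4: applying the 3 nested substitutions gives center (-1/10, 41/100), radius 1/300
input v2: applying the 3 nested substitutions gives center (-1/10, 19/50), radius 1/225
input v5: applying the 3 nested substitutions gives center (-1/10, 2/5), radius 1/300
input v1: applying the 2 nested substitutions gives center (-1/10, 1/2), radius 1/30
input v3: applying the 2 nested substitutions gives center (1/28, -15/28), radius 1/63
input v6: applying the 2 nested substitutions gives center (-1/28, -15/28), radius 1/63

v1: center (-1/10, 1/2), radius 1/30; v2: center (-1/10, 19/50), radius 1/225; v3: center (1/28, -15/28), radius 1/63; v4: center (-1/10, 41/100), radius 1/300; v5: center (-1/10, 2/5), radius 1/300; v6: center (-1/28, -15/28), radius 1/63


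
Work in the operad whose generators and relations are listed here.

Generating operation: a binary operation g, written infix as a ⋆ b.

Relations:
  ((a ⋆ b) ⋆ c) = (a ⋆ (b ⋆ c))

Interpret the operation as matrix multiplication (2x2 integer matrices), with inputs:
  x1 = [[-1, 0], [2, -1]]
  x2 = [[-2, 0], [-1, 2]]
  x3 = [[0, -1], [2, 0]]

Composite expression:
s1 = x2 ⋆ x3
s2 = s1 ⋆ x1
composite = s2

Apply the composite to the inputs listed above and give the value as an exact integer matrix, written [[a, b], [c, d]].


[[4, -2], [-2, -1]]

(x2 ⋆ x3) = [[0, 2], [4, 1]]
((x2 ⋆ x3) ⋆ x1) = [[4, -2], [-2, -1]]


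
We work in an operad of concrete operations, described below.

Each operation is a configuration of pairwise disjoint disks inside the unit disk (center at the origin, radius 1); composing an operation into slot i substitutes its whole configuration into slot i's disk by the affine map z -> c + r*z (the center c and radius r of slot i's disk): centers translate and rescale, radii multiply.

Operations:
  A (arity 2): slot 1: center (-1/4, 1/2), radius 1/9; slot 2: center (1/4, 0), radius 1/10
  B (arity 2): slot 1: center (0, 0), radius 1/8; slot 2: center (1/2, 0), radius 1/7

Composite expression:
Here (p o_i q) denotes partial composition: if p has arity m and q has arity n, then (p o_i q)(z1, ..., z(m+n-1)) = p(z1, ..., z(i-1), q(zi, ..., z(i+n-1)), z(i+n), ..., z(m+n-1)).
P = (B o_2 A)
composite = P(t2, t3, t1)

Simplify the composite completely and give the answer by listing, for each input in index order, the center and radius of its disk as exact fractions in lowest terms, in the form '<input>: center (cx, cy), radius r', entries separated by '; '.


t1: center (15/28, 0), radius 1/70; t2: center (0, 0), radius 1/8; t3: center (13/28, 1/14), radius 1/63


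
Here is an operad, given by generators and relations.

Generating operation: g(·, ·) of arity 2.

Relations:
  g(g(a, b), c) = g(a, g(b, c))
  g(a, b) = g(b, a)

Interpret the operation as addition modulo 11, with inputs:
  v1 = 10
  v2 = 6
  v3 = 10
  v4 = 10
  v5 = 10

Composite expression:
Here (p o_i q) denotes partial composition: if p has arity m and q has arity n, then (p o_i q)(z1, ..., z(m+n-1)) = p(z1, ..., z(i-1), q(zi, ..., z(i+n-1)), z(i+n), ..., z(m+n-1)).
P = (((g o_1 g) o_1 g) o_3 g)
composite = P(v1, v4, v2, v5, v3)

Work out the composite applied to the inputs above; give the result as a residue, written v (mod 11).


g(v1, v4) = 9
g(v2, v5) = 5
g(g(v1, v4), g(v2, v5)) = 3
g(g(g(v1, v4), g(v2, v5)), v3) = 2

2 (mod 11)


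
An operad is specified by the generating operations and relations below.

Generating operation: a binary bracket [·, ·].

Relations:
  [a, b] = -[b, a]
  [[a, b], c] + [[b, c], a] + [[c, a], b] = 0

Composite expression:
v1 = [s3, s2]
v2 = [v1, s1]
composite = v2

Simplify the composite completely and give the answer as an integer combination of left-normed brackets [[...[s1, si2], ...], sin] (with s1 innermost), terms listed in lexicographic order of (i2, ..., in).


Skip Jacobi rewriting: expand, keep s1-initial words, read off terms.
Composite bracket: [[s3, s2], s1]
Under [a, b] = ab - ba we get 4 signed associative words (2^2 = 4).
Keep just the words that open with s1:
  from s1s2s3, sign +1: term +[[s1, s2], s3]
  from s1s3s2, sign -1: term -[[s1, s3], s2]

[[s1, s2], s3] - [[s1, s3], s2]


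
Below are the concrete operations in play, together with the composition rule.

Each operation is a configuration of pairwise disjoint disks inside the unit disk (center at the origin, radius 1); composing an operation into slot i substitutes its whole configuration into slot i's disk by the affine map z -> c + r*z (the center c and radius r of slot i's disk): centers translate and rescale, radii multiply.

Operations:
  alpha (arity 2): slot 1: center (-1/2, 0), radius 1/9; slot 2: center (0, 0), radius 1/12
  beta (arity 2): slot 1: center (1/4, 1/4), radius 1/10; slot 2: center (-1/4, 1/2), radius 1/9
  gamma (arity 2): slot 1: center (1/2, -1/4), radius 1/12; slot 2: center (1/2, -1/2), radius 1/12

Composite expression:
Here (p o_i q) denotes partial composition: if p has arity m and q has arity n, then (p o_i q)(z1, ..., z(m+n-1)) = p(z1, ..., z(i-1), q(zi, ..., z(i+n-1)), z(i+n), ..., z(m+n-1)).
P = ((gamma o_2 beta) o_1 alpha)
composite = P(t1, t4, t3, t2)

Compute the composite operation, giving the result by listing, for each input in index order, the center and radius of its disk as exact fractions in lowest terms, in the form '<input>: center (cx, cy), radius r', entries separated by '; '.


t1: center (11/24, -1/4), radius 1/108; t2: center (23/48, -11/24), radius 1/108; t3: center (25/48, -23/48), radius 1/120; t4: center (1/2, -1/4), radius 1/144

Affine substitution under gamma: radii multiply and t-centers shift.
t1 passes through 2 substitutions, ending at center (11/24, -1/4), radius 1/108
t4 passes through 2 substitutions, ending at center (1/2, -1/4), radius 1/144
t3 passes through 2 substitutions, ending at center (25/48, -23/48), radius 1/120
t2 passes through 2 substitutions, ending at center (23/48, -11/24), radius 1/108
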